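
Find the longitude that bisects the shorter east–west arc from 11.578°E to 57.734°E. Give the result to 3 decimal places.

Signed shortest Δλ from +11.578° to +57.734° is +46.156°.
Midpoint longitude = +11.578° + (+46.156°)/2 = +11.578° + 23.078° = +34.656°.

34.656°E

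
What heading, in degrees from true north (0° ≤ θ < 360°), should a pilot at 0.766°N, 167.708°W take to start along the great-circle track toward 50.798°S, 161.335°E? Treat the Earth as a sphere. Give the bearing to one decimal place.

202.6°

Δλ = 161.335 − -167.708 = 329.043°; wrapped into (−180°, 180°]: -30.957°.
θ = atan2( sin Δλ · cos φ₂ , cos φ₁ · sin φ₂ − sin φ₁ · cos φ₂ · cos Δλ )
  = atan2(-0.32513, -0.78210) = -157.427° → normalised to [0°, 360°): 202.573°.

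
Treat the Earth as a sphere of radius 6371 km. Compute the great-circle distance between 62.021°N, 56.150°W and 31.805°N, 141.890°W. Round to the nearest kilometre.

6708 km

Δλ = -141.890 − -56.150 = -85.740°.
Δφ = 31.805 − 62.021 = -30.216°.
a = sin²(Δφ/2) + cos φ₁ · cos φ₂ · sin²(Δλ/2) = 0.252476.
c = 2·atan2(√a, √(1−a)) = 1.05291 rad → d = 6371·c ≈ 6708.07 km.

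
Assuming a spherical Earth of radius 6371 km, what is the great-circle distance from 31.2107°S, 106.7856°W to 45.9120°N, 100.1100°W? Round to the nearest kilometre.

8602 km

Δλ = -100.1100 − -106.7856 = 6.6756°.
Δφ = 45.9120 − -31.2107 = 77.1227°.
a = sin²(Δφ/2) + cos φ₁ · cos φ₂ · sin²(Δλ/2) = 0.390585.
c = 2·atan2(√a, √(1−a)) = 1.35018 rad → d = 6371·c ≈ 8602.01 km.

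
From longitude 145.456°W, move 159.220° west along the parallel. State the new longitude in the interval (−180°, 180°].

55.324°E

Start at -145.456°; shift −159.220° → -304.676°.
-304.676° lies outside (−180°, 180°]; add 360° → +55.324°.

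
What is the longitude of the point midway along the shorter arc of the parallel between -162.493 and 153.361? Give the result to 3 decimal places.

Signed shortest Δλ from -162.493° to +153.361° is -44.146°.
Midpoint longitude = -162.493° + (-44.146°)/2 = -162.493° − 22.073° = -184.566°.
Normalise into (−180°, 180°]: +175.434°.
(The naïve average (-162.493 + +153.361)/2 = -4.566° is on the wrong side of the globe.)

+175.434°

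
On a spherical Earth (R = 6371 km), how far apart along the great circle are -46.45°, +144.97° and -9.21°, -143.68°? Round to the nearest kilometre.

Δλ = -143.68 − 144.97 = -288.65°; wrapped into (−180°, 180°]: 71.35°.
Δφ = -9.21 − -46.45 = 37.24°.
a = sin²(Δφ/2) + cos φ₁ · cos φ₂ · sin²(Δλ/2) = 0.333255.
c = 2·atan2(√a, √(1−a)) = 1.23079 rad → d = 6371·c ≈ 7841.38 km.

7841 km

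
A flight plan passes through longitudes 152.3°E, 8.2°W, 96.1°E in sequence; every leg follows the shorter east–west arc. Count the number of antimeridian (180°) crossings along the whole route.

Leg 1: +152.3° → -8.2°, shortest Δλ = -160.5° (west) — does not cross 180°.
Leg 2: -8.2° → +96.1°, shortest Δλ = 104.3° (east) — does not cross 180°.
Total crossings: 0.

0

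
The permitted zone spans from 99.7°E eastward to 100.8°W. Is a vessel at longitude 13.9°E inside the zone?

Band width going east from +99.7° to -100.8°: ((-100.8 − 99.7) mod 360) = 159.5°.
Offset of +13.9° east of the west edge: ((13.9 − 99.7) mod 360) = 274.2°.
274.2° > 159.5° ⇒ outside.

No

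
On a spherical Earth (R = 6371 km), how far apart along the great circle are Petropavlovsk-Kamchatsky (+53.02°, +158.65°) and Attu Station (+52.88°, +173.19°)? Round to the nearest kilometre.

Δλ = 173.19 − 158.65 = 14.54°.
Δφ = 52.88 − 53.02 = -0.14°.
a = sin²(Δφ/2) + cos φ₁ · cos φ₂ · sin²(Δλ/2) = 0.005815.
c = 2·atan2(√a, √(1−a)) = 0.15266 rad → d = 6371·c ≈ 972.58 km.

973 km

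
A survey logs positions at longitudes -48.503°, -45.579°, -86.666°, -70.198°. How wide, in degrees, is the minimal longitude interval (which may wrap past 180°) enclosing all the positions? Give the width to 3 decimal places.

Sort the longitudes: -86.666°, -70.198°, -48.503°, -45.579°.
Eastward gaps between consecutive values (wrapping around): 16.468°, 21.695°, 2.924°, 318.913°.
Largest gap = 318.913° ⇒ minimal covering band is its complement: 360° − 318.913° = 41.087°.
Band runs from -86.666° eastward to -45.579°.

41.087°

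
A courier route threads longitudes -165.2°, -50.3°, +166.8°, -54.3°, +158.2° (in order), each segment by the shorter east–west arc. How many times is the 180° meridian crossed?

Leg 1: -165.2° → -50.3°, shortest Δλ = 114.9° (east) — does not cross 180°.
Leg 2: -50.3° → +166.8°, shortest Δλ = -142.9° (west) — crosses 180°.
Leg 3: +166.8° → -54.3°, shortest Δλ = 138.9° (east) — crosses 180°.
Leg 4: -54.3° → +158.2°, shortest Δλ = -147.5° (west) — crosses 180°.
Total crossings: 3.

3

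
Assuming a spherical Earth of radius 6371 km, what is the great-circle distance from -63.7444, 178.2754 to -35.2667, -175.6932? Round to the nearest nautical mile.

Δλ = -175.6932 − 178.2754 = -353.9686°; wrapped into (−180°, 180°]: 6.0314°.
Δφ = -35.2667 − -63.7444 = 28.4777°.
a = sin²(Δφ/2) + cos φ₁ · cos φ₂ · sin²(Δλ/2) = 0.061498.
c = 2·atan2(√a, √(1−a)) = 0.50121 rad → d = 6371·c ≈ 3193.19 km ≈ 1724.18 nmi.

1724 nmi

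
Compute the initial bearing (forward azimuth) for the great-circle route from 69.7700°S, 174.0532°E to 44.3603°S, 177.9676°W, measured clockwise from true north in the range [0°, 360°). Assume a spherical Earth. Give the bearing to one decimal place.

Δλ = -177.9676 − 174.0532 = -352.0208°; wrapped into (−180°, 180°]: 7.9792°.
θ = atan2( sin Δλ · cos φ₂ , cos φ₁ · sin φ₂ − sin φ₁ · cos φ₂ · cos Δλ )
  = atan2(0.09925, 0.42259) = 13.216° → normalised to [0°, 360°): 13.216°.

13.2°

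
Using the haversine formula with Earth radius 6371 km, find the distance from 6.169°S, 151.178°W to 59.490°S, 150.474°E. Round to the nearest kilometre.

7679 km

Δλ = 150.474 − -151.178 = 301.652°; wrapped into (−180°, 180°]: -58.348°.
Δφ = -59.490 − -6.169 = -53.321°.
a = sin²(Δφ/2) + cos φ₁ · cos φ₂ · sin²(Δλ/2) = 0.321273.
c = 2·atan2(√a, √(1−a)) = 1.20526 rad → d = 6371·c ≈ 7678.69 km.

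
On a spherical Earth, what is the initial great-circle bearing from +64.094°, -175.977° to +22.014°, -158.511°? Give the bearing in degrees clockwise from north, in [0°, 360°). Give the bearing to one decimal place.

156.2°

Δλ = -158.511 − -175.977 = 17.466°.
θ = atan2( sin Δλ · cos φ₂ , cos φ₁ · sin φ₂ − sin φ₁ · cos φ₂ · cos Δλ )
  = atan2(0.27826, -0.63172) = 156.228° → normalised to [0°, 360°): 156.228°.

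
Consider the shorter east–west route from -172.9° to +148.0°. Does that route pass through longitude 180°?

Naïve |148.0 − -172.9| = 320.9° > 180°, so the shorter arc goes the other way round — across 180°.
Signed shortest Δλ = ((148.0 − -172.9 + 180) mod 360) − 180 = -39.1°.
Going west by 39.1° from -172.9° passes through 180° before reaching +148.0°.

Yes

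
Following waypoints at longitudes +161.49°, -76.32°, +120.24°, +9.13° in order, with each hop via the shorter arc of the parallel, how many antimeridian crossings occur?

Leg 1: +161.49° → -76.32°, shortest Δλ = 122.19° (east) — crosses 180°.
Leg 2: -76.32° → +120.24°, shortest Δλ = -163.44° (west) — crosses 180°.
Leg 3: +120.24° → +9.13°, shortest Δλ = -111.11° (west) — does not cross 180°.
Total crossings: 2.

2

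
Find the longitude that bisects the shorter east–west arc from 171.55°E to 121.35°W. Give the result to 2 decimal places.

Signed shortest Δλ from +171.55° to -121.35° is +67.10°.
Midpoint longitude = +171.55° + (+67.10°)/2 = +171.55° + 33.55° = +205.10°.
Normalise into (−180°, 180°]: -154.90°.
(The naïve average (+171.55 + -121.35)/2 = 25.1° is on the wrong side of the globe.)

154.90°W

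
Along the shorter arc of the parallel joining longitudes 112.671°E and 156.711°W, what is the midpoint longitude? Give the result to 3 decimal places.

157.980°E

Signed shortest Δλ from +112.671° to -156.711° is +90.618°.
Midpoint longitude = +112.671° + (+90.618°)/2 = +112.671° + 45.309° = +157.980°.
(The naïve average (+112.671 + -156.711)/2 = -22.02° is on the wrong side of the globe.)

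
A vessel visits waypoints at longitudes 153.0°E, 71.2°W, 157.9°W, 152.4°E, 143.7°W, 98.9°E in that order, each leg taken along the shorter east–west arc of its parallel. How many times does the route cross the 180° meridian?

4

Leg 1: +153.0° → -71.2°, shortest Δλ = 135.8° (east) — crosses 180°.
Leg 2: -71.2° → -157.9°, shortest Δλ = -86.7° (west) — does not cross 180°.
Leg 3: -157.9° → +152.4°, shortest Δλ = -49.7° (west) — crosses 180°.
Leg 4: +152.4° → -143.7°, shortest Δλ = 63.9° (east) — crosses 180°.
Leg 5: -143.7° → +98.9°, shortest Δλ = -117.4° (west) — crosses 180°.
Total crossings: 4.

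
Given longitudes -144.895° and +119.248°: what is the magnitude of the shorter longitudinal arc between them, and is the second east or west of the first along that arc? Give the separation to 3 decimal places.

95.857° west

Raw difference: 119.248 − -144.895 = 264.143°.
Normalise into (−180°, 180°]: 264.143° − 360° = -95.857°.
Negative ⇒ the second point lies to the west; separation 95.857°.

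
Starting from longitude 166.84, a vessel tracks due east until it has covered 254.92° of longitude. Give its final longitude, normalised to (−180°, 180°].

+61.76°

Start at +166.84°; shift +254.92° → +421.76°.
+421.76° lies outside (−180°, 180°]; subtract 360° → +61.76°.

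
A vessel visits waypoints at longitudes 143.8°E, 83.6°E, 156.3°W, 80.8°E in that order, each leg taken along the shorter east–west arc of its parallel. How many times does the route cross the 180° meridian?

Leg 1: +143.8° → +83.6°, shortest Δλ = -60.2° (west) — does not cross 180°.
Leg 2: +83.6° → -156.3°, shortest Δλ = 120.1° (east) — crosses 180°.
Leg 3: -156.3° → +80.8°, shortest Δλ = -122.9° (west) — crosses 180°.
Total crossings: 2.

2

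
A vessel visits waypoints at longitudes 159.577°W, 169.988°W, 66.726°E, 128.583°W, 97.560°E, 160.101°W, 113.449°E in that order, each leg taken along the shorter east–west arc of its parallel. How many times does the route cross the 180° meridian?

Leg 1: -159.577° → -169.988°, shortest Δλ = -10.411° (west) — does not cross 180°.
Leg 2: -169.988° → +66.726°, shortest Δλ = -123.286° (west) — crosses 180°.
Leg 3: +66.726° → -128.583°, shortest Δλ = 164.691° (east) — crosses 180°.
Leg 4: -128.583° → +97.560°, shortest Δλ = -133.857° (west) — crosses 180°.
Leg 5: +97.560° → -160.101°, shortest Δλ = 102.339° (east) — crosses 180°.
Leg 6: -160.101° → +113.449°, shortest Δλ = -86.45° (west) — crosses 180°.
Total crossings: 5.

5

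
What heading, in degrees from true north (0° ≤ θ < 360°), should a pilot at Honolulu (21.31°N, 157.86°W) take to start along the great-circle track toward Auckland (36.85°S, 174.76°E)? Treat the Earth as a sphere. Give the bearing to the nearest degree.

204°

Δλ = 174.76 − -157.86 = 332.62°; wrapped into (−180°, 180°]: -27.38°.
θ = atan2( sin Δλ · cos φ₂ , cos φ₁ · sin φ₂ − sin φ₁ · cos φ₂ · cos Δλ )
  = atan2(-0.36801, -0.81695) = -155.750° → normalised to [0°, 360°): 204.250°.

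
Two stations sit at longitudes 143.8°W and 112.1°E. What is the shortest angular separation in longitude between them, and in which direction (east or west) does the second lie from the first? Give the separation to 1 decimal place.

Raw difference: 112.1 − -143.8 = 255.9°.
Normalise into (−180°, 180°]: 255.9° − 360° = -104.1°.
Negative ⇒ the second point lies to the west; separation 104.1°.

104.1° west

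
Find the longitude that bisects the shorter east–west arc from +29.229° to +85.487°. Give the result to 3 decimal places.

Signed shortest Δλ from +29.229° to +85.487° is +56.258°.
Midpoint longitude = +29.229° + (+56.258°)/2 = +29.229° + 28.129° = +57.358°.

+57.358°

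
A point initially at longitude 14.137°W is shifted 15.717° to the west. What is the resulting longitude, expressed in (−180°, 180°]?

29.854°W

Start at -14.137°; shift −15.717° → -29.854°.
-29.854° already lies in (−180°, 180°].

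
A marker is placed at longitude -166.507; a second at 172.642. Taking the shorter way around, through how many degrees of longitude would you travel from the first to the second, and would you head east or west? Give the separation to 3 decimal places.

Raw difference: 172.642 − -166.507 = 339.149°.
Normalise into (−180°, 180°]: 339.149° − 360° = -20.851°.
Negative ⇒ the second point lies to the west; separation 20.851°.

20.851° west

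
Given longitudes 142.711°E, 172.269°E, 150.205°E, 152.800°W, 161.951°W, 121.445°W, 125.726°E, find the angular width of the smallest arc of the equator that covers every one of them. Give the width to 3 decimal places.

112.829°

Sort the longitudes: -161.951°, -152.800°, -121.445°, +125.726°, +142.711°, +150.205°, +172.269°.
Eastward gaps between consecutive values (wrapping around): 9.151°, 31.355°, 247.171°, 16.985°, 7.494°, 22.064°, 25.780°.
Largest gap = 247.171° ⇒ minimal covering band is its complement: 360° − 247.171° = 112.829°.
Band runs from +125.726° eastward to -121.445°, crossing the antimeridian.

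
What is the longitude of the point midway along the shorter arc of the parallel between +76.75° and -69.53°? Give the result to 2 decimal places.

Signed shortest Δλ from +76.75° to -69.53° is -146.28°.
Midpoint longitude = +76.75° + (-146.28°)/2 = +76.75° − 73.14° = +3.61°.

+3.61°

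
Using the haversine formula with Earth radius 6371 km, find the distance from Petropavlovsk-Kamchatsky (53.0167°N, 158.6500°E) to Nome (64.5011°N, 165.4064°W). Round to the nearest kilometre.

2386 km

Δλ = -165.4064 − 158.6500 = -324.0564°; wrapped into (−180°, 180°]: 35.9436°.
Δφ = 64.5011 − 53.0167 = 11.4844°.
a = sin²(Δφ/2) + cos φ₁ · cos φ₂ · sin²(Δλ/2) = 0.034666.
c = 2·atan2(√a, √(1−a)) = 0.37456 rad → d = 6371·c ≈ 2386.33 km.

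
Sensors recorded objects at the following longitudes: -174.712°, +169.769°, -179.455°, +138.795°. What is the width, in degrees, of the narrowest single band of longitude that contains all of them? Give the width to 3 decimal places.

46.493°

Sort the longitudes: -179.455°, -174.712°, +138.795°, +169.769°.
Eastward gaps between consecutive values (wrapping around): 4.743°, 313.507°, 30.974°, 10.776°.
Largest gap = 313.507° ⇒ minimal covering band is its complement: 360° − 313.507° = 46.493°.
Band runs from +138.795° eastward to -174.712°, crossing the antimeridian.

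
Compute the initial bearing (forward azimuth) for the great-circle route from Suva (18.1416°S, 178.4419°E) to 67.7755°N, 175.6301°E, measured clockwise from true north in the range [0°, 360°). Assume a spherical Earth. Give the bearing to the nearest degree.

359°

Δλ = 175.6301 − 178.4419 = -2.8118°.
θ = atan2( sin Δλ · cos φ₂ , cos φ₁ · sin φ₂ − sin φ₁ · cos φ₂ · cos Δλ )
  = atan2(-0.01855, 0.99732) = -1.066° → normalised to [0°, 360°): 358.934°.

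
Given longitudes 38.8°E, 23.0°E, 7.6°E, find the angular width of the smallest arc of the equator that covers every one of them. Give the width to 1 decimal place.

31.2°

Sort the longitudes: +7.6°, +23.0°, +38.8°.
Eastward gaps between consecutive values (wrapping around): 15.4°, 15.8°, 328.8°.
Largest gap = 328.8° ⇒ minimal covering band is its complement: 360° − 328.8° = 31.2°.
Band runs from +7.6° eastward to +38.8°.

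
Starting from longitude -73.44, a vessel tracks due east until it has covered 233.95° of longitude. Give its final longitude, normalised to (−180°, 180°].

+160.51°

Start at -73.44°; shift +233.95° → +160.51°.
+160.51° already lies in (−180°, 180°].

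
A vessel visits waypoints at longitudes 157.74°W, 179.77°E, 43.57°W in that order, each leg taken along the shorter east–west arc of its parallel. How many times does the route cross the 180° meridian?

2

Leg 1: -157.74° → +179.77°, shortest Δλ = -22.49° (west) — crosses 180°.
Leg 2: +179.77° → -43.57°, shortest Δλ = 136.66° (east) — crosses 180°.
Total crossings: 2.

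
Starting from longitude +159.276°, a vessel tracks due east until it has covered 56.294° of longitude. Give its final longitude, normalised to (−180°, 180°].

-144.430°

Start at +159.276°; shift +56.294° → +215.570°.
+215.570° lies outside (−180°, 180°]; subtract 360° → -144.430°.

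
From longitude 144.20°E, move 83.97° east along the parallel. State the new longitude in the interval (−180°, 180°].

Start at +144.20°; shift +83.97° → +228.17°.
+228.17° lies outside (−180°, 180°]; subtract 360° → -131.83°.

131.83°W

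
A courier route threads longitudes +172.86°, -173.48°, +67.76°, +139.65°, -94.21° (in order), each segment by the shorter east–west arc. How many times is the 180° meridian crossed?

Leg 1: +172.86° → -173.48°, shortest Δλ = 13.66° (east) — crosses 180°.
Leg 2: -173.48° → +67.76°, shortest Δλ = -118.76° (west) — crosses 180°.
Leg 3: +67.76° → +139.65°, shortest Δλ = 71.89° (east) — does not cross 180°.
Leg 4: +139.65° → -94.21°, shortest Δλ = 126.14° (east) — crosses 180°.
Total crossings: 3.

3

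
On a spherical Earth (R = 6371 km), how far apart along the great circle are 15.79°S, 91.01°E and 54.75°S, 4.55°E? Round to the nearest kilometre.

8355 km

Δλ = 4.55 − 91.01 = -86.46°.
Δφ = -54.75 − -15.79 = -38.96°.
a = sin²(Δφ/2) + cos φ₁ · cos φ₂ · sin²(Δλ/2) = 0.371745.
c = 2·atan2(√a, √(1−a)) = 1.31139 rad → d = 6371·c ≈ 8354.85 km.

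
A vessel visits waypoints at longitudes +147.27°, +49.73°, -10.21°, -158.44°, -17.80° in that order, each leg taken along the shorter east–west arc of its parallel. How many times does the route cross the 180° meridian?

Leg 1: +147.27° → +49.73°, shortest Δλ = -97.54° (west) — does not cross 180°.
Leg 2: +49.73° → -10.21°, shortest Δλ = -59.94° (west) — does not cross 180°.
Leg 3: -10.21° → -158.44°, shortest Δλ = -148.23° (west) — does not cross 180°.
Leg 4: -158.44° → -17.80°, shortest Δλ = 140.64° (east) — does not cross 180°.
Total crossings: 0.

0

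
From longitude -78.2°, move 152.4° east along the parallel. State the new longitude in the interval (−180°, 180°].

+74.2°

Start at -78.2°; shift +152.4° → +74.2°.
+74.2° already lies in (−180°, 180°].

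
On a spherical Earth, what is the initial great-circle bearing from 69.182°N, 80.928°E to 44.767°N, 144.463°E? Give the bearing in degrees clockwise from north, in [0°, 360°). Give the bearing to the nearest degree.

Δλ = 144.463 − 80.928 = 63.535°.
θ = atan2( sin Δλ · cos φ₂ , cos φ₁ · sin φ₂ − sin φ₁ · cos φ₂ · cos Δλ )
  = atan2(0.63558, -0.04546) = 94.091° → normalised to [0°, 360°): 94.091°.

94°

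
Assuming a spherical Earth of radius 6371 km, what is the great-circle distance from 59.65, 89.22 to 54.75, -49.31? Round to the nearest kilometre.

6773 km

Δλ = -49.31 − 89.22 = -138.53°.
Δφ = 54.75 − 59.65 = -4.90°.
a = sin²(Δφ/2) + cos φ₁ · cos φ₂ · sin²(Δλ/2) = 0.256894.
c = 2·atan2(√a, √(1−a)) = 1.06305 rad → d = 6371·c ≈ 6772.66 km.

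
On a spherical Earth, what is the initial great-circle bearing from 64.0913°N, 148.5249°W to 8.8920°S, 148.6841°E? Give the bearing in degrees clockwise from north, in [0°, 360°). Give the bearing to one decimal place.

Δλ = 148.6841 − -148.5249 = 297.2090°; wrapped into (−180°, 180°]: -62.7910°.
θ = atan2( sin Δλ · cos φ₂ , cos φ₁ · sin φ₂ − sin φ₁ · cos φ₂ · cos Δλ )
  = atan2(-0.87866, -0.47388) = -118.339° → normalised to [0°, 360°): 241.661°.

241.7°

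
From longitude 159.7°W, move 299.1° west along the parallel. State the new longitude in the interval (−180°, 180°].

Start at -159.7°; shift −299.1° → -458.8°.
-458.8° lies outside (−180°, 180°]; add 360° → -98.8°.

98.8°W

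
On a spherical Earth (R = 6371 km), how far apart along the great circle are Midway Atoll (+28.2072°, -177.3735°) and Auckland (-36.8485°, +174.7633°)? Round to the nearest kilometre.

7280 km

Δλ = 174.7633 − -177.3735 = 352.1368°; wrapped into (−180°, 180°]: -7.8632°.
Δφ = -36.8485 − 28.2072 = -65.0557°.
a = sin²(Δφ/2) + cos φ₁ · cos φ₂ · sin²(Δλ/2) = 0.292447.
c = 2·atan2(√a, √(1−a)) = 1.14274 rad → d = 6371·c ≈ 7280.37 km.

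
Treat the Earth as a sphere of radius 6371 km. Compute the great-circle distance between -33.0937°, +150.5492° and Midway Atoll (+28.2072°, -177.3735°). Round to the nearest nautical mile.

4109 nmi

Δλ = -177.3735 − 150.5492 = -327.9227°; wrapped into (−180°, 180°]: 32.0773°.
Δφ = 28.2072 − -33.0937 = 61.3009°.
a = sin²(Δφ/2) + cos φ₁ · cos φ₂ · sin²(Δλ/2) = 0.316251.
c = 2·atan2(√a, √(1−a)) = 1.19448 rad → d = 6371·c ≈ 7610.03 km ≈ 4109.09 nmi.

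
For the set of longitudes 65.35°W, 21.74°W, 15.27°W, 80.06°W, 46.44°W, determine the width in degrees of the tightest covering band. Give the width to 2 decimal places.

64.79°

Sort the longitudes: -80.06°, -65.35°, -46.44°, -21.74°, -15.27°.
Eastward gaps between consecutive values (wrapping around): 14.71°, 18.91°, 24.70°, 6.47°, 295.21°.
Largest gap = 295.21° ⇒ minimal covering band is its complement: 360° − 295.21° = 64.79°.
Band runs from -80.06° eastward to -15.27°.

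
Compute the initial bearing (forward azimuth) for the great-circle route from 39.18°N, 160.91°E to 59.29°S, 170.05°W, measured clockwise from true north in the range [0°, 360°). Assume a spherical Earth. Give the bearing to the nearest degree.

165°

Δλ = -170.05 − 160.91 = -330.96°; wrapped into (−180°, 180°]: 29.04°.
θ = atan2( sin Δλ · cos φ₂ , cos φ₁ · sin φ₂ − sin φ₁ · cos φ₂ · cos Δλ )
  = atan2(0.24790, -0.94853) = 165.353° → normalised to [0°, 360°): 165.353°.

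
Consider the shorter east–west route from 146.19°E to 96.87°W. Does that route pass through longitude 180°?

Naïve |-96.87 − 146.19| = 243.06° > 180°, so the shorter arc goes the other way round — across 180°.
Signed shortest Δλ = ((-96.87 − 146.19 + 180) mod 360) − 180 = 116.94°.
Going east by 116.94° from +146.19° passes through 180° before reaching -96.87°.

Yes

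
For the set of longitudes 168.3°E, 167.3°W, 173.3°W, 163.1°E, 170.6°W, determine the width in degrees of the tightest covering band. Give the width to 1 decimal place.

29.6°

Sort the longitudes: -173.3°, -170.6°, -167.3°, +163.1°, +168.3°.
Eastward gaps between consecutive values (wrapping around): 2.7°, 3.3°, 330.4°, 5.2°, 18.4°.
Largest gap = 330.4° ⇒ minimal covering band is its complement: 360° − 330.4° = 29.6°.
Band runs from +163.1° eastward to -167.3°, crossing the antimeridian.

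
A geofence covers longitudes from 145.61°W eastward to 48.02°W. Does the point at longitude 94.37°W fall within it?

Yes

Band width going east from -145.61° to -48.02°: ((-48.02 − -145.61) mod 360) = 97.59°.
Offset of -94.37° east of the west edge: ((-94.37 − -145.61) mod 360) = 51.24°.
51.24° ≤ 97.59° ⇒ inside.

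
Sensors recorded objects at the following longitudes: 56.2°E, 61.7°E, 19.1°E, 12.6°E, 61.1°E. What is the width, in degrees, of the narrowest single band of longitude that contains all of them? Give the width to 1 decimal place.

Sort the longitudes: +12.6°, +19.1°, +56.2°, +61.1°, +61.7°.
Eastward gaps between consecutive values (wrapping around): 6.5°, 37.1°, 4.9°, 0.6°, 310.9°.
Largest gap = 310.9° ⇒ minimal covering band is its complement: 360° − 310.9° = 49.1°.
Band runs from +12.6° eastward to +61.7°.

49.1°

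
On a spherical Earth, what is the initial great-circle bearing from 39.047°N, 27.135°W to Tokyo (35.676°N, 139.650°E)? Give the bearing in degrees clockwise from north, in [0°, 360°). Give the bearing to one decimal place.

Δλ = 139.650 − -27.135 = 166.785°.
θ = atan2( sin Δλ · cos φ₂ , cos φ₁ · sin φ₂ − sin φ₁ · cos φ₂ · cos Δλ )
  = atan2(0.18570, 0.95111) = 11.048° → normalised to [0°, 360°): 11.048°.

11.0°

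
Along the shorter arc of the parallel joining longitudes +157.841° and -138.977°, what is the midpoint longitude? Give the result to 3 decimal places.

Signed shortest Δλ from +157.841° to -138.977° is +63.182°.
Midpoint longitude = +157.841° + (+63.182°)/2 = +157.841° + 31.591° = +189.432°.
Normalise into (−180°, 180°]: -170.568°.
(The naïve average (+157.841 + -138.977)/2 = 9.432° is on the wrong side of the globe.)

-170.568°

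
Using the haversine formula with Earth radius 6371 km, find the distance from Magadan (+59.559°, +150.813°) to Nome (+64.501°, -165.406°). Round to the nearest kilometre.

2298 km

Δλ = -165.406 − 150.813 = -316.219°; wrapped into (−180°, 180°]: 43.781°.
Δφ = 64.501 − 59.559 = 4.942°.
a = sin²(Δφ/2) + cos φ₁ · cos φ₂ · sin²(Δλ/2) = 0.032177.
c = 2·atan2(√a, √(1−a)) = 0.36071 rad → d = 6371·c ≈ 2298.10 km.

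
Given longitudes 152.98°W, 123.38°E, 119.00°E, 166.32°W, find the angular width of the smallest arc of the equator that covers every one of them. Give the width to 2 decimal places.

88.02°

Sort the longitudes: -166.32°, -152.98°, +119.00°, +123.38°.
Eastward gaps between consecutive values (wrapping around): 13.34°, 271.98°, 4.38°, 70.30°.
Largest gap = 271.98° ⇒ minimal covering band is its complement: 360° − 271.98° = 88.02°.
Band runs from +119.00° eastward to -152.98°, crossing the antimeridian.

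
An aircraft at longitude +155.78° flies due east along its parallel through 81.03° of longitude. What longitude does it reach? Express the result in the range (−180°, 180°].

-123.19°

Start at +155.78°; shift +81.03° → +236.81°.
+236.81° lies outside (−180°, 180°]; subtract 360° → -123.19°.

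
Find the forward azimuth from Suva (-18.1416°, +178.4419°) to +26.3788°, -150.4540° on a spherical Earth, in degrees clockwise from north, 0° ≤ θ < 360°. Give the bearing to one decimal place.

Δλ = -150.4540 − 178.4419 = -328.8959°; wrapped into (−180°, 180°]: 31.1041°.
θ = atan2( sin Δλ · cos φ₂ , cos φ₁ · sin φ₂ − sin φ₁ · cos φ₂ · cos Δλ )
  = atan2(0.46280, 0.66106) = 34.996° → normalised to [0°, 360°): 34.996°.

35.0°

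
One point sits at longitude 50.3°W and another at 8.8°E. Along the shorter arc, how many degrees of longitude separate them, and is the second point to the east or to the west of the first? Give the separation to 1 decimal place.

59.1° east

Raw difference: 8.8 − -50.3 = 59.1°.
Normalise into (−180°, 180°]: 59.1° stays 59.1°.
Positive ⇒ the second point lies to the east; separation 59.1°.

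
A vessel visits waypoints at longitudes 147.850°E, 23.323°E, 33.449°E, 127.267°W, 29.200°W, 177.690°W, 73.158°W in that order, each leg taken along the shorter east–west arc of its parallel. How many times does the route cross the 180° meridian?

0

Leg 1: +147.850° → +23.323°, shortest Δλ = -124.527° (west) — does not cross 180°.
Leg 2: +23.323° → +33.449°, shortest Δλ = 10.126° (east) — does not cross 180°.
Leg 3: +33.449° → -127.267°, shortest Δλ = -160.716° (west) — does not cross 180°.
Leg 4: -127.267° → -29.200°, shortest Δλ = 98.067° (east) — does not cross 180°.
Leg 5: -29.200° → -177.690°, shortest Δλ = -148.49° (west) — does not cross 180°.
Leg 6: -177.690° → -73.158°, shortest Δλ = 104.532° (east) — does not cross 180°.
Total crossings: 0.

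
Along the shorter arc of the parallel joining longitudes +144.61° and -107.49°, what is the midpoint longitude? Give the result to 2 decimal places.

-161.44°

Signed shortest Δλ from +144.61° to -107.49° is +107.90°.
Midpoint longitude = +144.61° + (+107.90°)/2 = +144.61° + 53.95° = +198.56°.
Normalise into (−180°, 180°]: -161.44°.
(The naïve average (+144.61 + -107.49)/2 = 18.56° is on the wrong side of the globe.)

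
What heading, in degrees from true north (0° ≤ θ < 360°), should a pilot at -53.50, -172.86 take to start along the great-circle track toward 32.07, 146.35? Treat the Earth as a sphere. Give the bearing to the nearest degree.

Δλ = 146.35 − -172.86 = 319.21°; wrapped into (−180°, 180°]: -40.79°.
θ = atan2( sin Δλ · cos φ₂ , cos φ₁ · sin φ₂ − sin φ₁ · cos φ₂ · cos Δλ )
  = atan2(-0.55360, 0.83156) = -33.653° → normalised to [0°, 360°): 326.347°.

326°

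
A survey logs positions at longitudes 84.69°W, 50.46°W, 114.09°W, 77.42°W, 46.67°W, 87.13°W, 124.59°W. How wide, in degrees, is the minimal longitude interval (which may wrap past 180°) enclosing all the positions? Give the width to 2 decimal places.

77.92°

Sort the longitudes: -124.59°, -114.09°, -87.13°, -84.69°, -77.42°, -50.46°, -46.67°.
Eastward gaps between consecutive values (wrapping around): 10.50°, 26.96°, 2.44°, 7.27°, 26.96°, 3.79°, 282.08°.
Largest gap = 282.08° ⇒ minimal covering band is its complement: 360° − 282.08° = 77.92°.
Band runs from -124.59° eastward to -46.67°.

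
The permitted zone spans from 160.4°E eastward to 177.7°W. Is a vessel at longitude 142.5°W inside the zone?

No

Band width going east from +160.4° to -177.7°: ((-177.7 − 160.4) mod 360) = 21.9°.
Offset of -142.5° east of the west edge: ((-142.5 − 160.4) mod 360) = 57.1°.
57.1° > 21.9° ⇒ outside.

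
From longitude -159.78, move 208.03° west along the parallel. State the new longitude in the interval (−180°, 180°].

Start at -159.78°; shift −208.03° → -367.81°.
-367.81° lies outside (−180°, 180°]; add 360° → -7.81°.

-7.81°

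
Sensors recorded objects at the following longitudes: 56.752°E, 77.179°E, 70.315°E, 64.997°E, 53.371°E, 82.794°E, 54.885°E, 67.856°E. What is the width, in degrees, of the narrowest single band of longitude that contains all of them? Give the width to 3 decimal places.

29.423°

Sort the longitudes: +53.371°, +54.885°, +56.752°, +64.997°, +67.856°, +70.315°, +77.179°, +82.794°.
Eastward gaps between consecutive values (wrapping around): 1.514°, 1.867°, 8.245°, 2.859°, 2.459°, 6.864°, 5.615°, 330.577°.
Largest gap = 330.577° ⇒ minimal covering band is its complement: 360° − 330.577° = 29.423°.
Band runs from +53.371° eastward to +82.794°.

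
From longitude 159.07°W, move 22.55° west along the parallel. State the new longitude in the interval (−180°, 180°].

Start at -159.07°; shift −22.55° → -181.62°.
-181.62° lies outside (−180°, 180°]; add 360° → +178.38°.

178.38°E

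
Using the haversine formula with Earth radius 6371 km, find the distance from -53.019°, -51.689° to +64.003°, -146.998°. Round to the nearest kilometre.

Δλ = -146.998 − -51.689 = -95.309°.
Δφ = 64.003 − -53.019 = 117.022°.
a = sin²(Δφ/2) + cos φ₁ · cos φ₂ · sin²(Δλ/2) = 0.871202.
c = 2·atan2(√a, √(1−a)) = 2.40745 rad → d = 6371·c ≈ 15337.85 km.

15338 km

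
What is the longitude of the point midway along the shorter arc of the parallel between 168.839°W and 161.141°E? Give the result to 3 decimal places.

176.151°E

Signed shortest Δλ from -168.839° to +161.141° is -30.020°.
Midpoint longitude = -168.839° + (-30.020°)/2 = -168.839° − 15.010° = -183.849°.
Normalise into (−180°, 180°]: +176.151°.
(The naïve average (-168.839 + +161.141)/2 = -3.849° is on the wrong side of the globe.)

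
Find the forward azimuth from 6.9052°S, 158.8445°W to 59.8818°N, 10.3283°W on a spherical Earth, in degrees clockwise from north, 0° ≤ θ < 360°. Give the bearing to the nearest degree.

18°

Δλ = -10.3283 − -158.8445 = 148.5162°.
θ = atan2( sin Δλ · cos φ₂ , cos φ₁ · sin φ₂ − sin φ₁ · cos φ₂ · cos Δλ )
  = atan2(0.26206, 0.80727) = 17.985° → normalised to [0°, 360°): 17.985°.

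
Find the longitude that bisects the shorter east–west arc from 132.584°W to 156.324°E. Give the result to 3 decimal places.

168.130°W

Signed shortest Δλ from -132.584° to +156.324° is -71.092°.
Midpoint longitude = -132.584° + (-71.092°)/2 = -132.584° − 35.546° = -168.130°.
(The naïve average (-132.584 + +156.324)/2 = 11.87° is on the wrong side of the globe.)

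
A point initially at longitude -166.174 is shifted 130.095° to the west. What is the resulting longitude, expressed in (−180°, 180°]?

Start at -166.174°; shift −130.095° → -296.269°.
-296.269° lies outside (−180°, 180°]; add 360° → +63.731°.

+63.731°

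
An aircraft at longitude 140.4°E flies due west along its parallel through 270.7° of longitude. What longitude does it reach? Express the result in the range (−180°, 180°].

130.3°W

Start at +140.4°; shift −270.7° → -130.3°.
-130.3° already lies in (−180°, 180°].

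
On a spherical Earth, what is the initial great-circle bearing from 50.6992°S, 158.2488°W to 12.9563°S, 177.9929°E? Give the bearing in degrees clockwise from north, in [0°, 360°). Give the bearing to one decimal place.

324.4°

Δλ = 177.9929 − -158.2488 = 336.2417°; wrapped into (−180°, 180°]: -23.7583°.
θ = atan2( sin Δλ · cos φ₂ , cos φ₁ · sin φ₂ − sin φ₁ · cos φ₂ · cos Δλ )
  = atan2(-0.39262, 0.54821) = -35.610° → normalised to [0°, 360°): 324.390°.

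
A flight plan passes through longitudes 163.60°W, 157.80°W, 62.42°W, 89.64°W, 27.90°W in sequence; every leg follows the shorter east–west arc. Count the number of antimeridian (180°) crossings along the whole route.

Leg 1: -163.60° → -157.80°, shortest Δλ = 5.8° (east) — does not cross 180°.
Leg 2: -157.80° → -62.42°, shortest Δλ = 95.38° (east) — does not cross 180°.
Leg 3: -62.42° → -89.64°, shortest Δλ = -27.22° (west) — does not cross 180°.
Leg 4: -89.64° → -27.90°, shortest Δλ = 61.74° (east) — does not cross 180°.
Total crossings: 0.

0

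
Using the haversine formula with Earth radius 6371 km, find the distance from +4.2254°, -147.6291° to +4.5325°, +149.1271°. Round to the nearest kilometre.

7010 km

Δλ = 149.1271 − -147.6291 = 296.7562°; wrapped into (−180°, 180°]: -63.2438°.
Δφ = 4.5325 − 4.2254 = 0.3071°.
a = sin²(Δφ/2) + cos φ₁ · cos φ₂ · sin²(Δλ/2) = 0.273305.
c = 2·atan2(√a, √(1−a)) = 1.10023 rad → d = 6371·c ≈ 7009.57 km.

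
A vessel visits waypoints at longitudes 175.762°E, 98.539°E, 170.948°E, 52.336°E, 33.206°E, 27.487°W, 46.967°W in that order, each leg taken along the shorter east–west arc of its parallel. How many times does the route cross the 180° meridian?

Leg 1: +175.762° → +98.539°, shortest Δλ = -77.223° (west) — does not cross 180°.
Leg 2: +98.539° → +170.948°, shortest Δλ = 72.409° (east) — does not cross 180°.
Leg 3: +170.948° → +52.336°, shortest Δλ = -118.612° (west) — does not cross 180°.
Leg 4: +52.336° → +33.206°, shortest Δλ = -19.13° (west) — does not cross 180°.
Leg 5: +33.206° → -27.487°, shortest Δλ = -60.693° (west) — does not cross 180°.
Leg 6: -27.487° → -46.967°, shortest Δλ = -19.48° (west) — does not cross 180°.
Total crossings: 0.

0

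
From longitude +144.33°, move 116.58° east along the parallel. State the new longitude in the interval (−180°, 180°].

-99.09°

Start at +144.33°; shift +116.58° → +260.91°.
+260.91° lies outside (−180°, 180°]; subtract 360° → -99.09°.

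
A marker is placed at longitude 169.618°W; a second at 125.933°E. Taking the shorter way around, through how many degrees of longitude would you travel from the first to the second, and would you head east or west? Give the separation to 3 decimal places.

64.449° west

Raw difference: 125.933 − -169.618 = 295.551°.
Normalise into (−180°, 180°]: 295.551° − 360° = -64.449°.
Negative ⇒ the second point lies to the west; separation 64.449°.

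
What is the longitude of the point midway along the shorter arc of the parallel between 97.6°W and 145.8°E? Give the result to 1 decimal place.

Signed shortest Δλ from -97.6° to +145.8° is -116.6°.
Midpoint longitude = -97.6° + (-116.6°)/2 = -97.6° − 58.3° = -155.9°.
(The naïve average (-97.6 + +145.8)/2 = 24.1° is on the wrong side of the globe.)

155.9°W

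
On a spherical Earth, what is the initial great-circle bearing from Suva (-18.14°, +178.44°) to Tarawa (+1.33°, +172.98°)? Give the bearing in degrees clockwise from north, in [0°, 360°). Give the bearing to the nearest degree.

Δλ = 172.98 − 178.44 = -5.46°.
θ = atan2( sin Δλ · cos φ₂ , cos φ₁ · sin φ₂ − sin φ₁ · cos φ₂ · cos Δλ )
  = atan2(-0.09513, 0.33190) = -15.993° → normalised to [0°, 360°): 344.007°.

344°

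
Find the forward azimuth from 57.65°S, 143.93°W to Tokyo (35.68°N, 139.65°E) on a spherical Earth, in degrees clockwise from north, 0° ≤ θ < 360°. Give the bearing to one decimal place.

Δλ = 139.65 − -143.93 = 283.58°; wrapped into (−180°, 180°]: -76.42°.
θ = atan2( sin Δλ · cos φ₂ , cos φ₁ · sin φ₂ − sin φ₁ · cos φ₂ · cos Δλ )
  = atan2(-0.78958, 0.47322) = -59.064° → normalised to [0°, 360°): 300.936°.

300.9°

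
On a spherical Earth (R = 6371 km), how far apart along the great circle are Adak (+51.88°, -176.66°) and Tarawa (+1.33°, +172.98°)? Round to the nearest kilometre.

Δλ = 172.98 − -176.66 = 349.64°; wrapped into (−180°, 180°]: -10.36°.
Δφ = 1.33 − 51.88 = -50.55°.
a = sin²(Δφ/2) + cos φ₁ · cos φ₂ · sin²(Δλ/2) = 0.187328.
c = 2·atan2(√a, √(1−a)) = 0.89522 rad → d = 6371·c ≈ 5703.48 km.

5703 km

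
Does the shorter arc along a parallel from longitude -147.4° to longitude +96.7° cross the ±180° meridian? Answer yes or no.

Yes

Naïve |96.7 − -147.4| = 244.1° > 180°, so the shorter arc goes the other way round — across 180°.
Signed shortest Δλ = ((96.7 − -147.4 + 180) mod 360) − 180 = -115.9°.
Going west by 115.9° from -147.4° passes through 180° before reaching +96.7°.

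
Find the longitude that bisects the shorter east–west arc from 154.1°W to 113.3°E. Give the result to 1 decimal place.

Signed shortest Δλ from -154.1° to +113.3° is -92.6°.
Midpoint longitude = -154.1° + (-92.6°)/2 = -154.1° − 46.3° = -200.4°.
Normalise into (−180°, 180°]: +159.6°.
(The naïve average (-154.1 + +113.3)/2 = -20.4° is on the wrong side of the globe.)

159.6°E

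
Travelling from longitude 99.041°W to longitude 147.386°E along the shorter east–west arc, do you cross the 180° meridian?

Naïve |147.386 − -99.041| = 246.427° > 180°, so the shorter arc goes the other way round — across 180°.
Signed shortest Δλ = ((147.386 − -99.041 + 180) mod 360) − 180 = -113.573°.
Going west by 113.573° from -99.041° passes through 180° before reaching +147.386°.

Yes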